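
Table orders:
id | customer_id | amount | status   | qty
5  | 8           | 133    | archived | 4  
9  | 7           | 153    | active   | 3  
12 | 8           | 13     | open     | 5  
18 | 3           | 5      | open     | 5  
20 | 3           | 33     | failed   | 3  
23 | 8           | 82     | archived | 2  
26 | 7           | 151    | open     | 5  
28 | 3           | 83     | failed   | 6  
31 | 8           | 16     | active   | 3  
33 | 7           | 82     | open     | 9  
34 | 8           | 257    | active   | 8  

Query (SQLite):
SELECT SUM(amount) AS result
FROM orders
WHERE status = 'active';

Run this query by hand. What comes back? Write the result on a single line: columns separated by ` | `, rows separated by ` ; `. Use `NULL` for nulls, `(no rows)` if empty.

426

Rows where status='active' → amount values: [153, 16, 257].
SUM of non-NULL values = 426.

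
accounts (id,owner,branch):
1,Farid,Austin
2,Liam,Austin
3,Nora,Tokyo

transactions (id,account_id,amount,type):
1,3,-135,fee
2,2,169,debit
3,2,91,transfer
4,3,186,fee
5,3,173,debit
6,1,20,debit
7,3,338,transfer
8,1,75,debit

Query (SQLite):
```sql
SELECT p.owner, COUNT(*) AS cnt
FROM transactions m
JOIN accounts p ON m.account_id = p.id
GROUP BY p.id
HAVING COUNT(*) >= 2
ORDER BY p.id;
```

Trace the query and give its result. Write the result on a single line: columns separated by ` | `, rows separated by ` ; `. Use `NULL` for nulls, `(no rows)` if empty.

Farid | 2 ; Liam | 2 ; Nora | 4

Join each transactions row to its accounts via account_id.
Group joined rows by accounts.id; compute COUNT(*) per group.
HAVING: keep groups with count ≥ 2.
  1: ids {6, 8} → COUNT(*)=2
  2: ids {2, 3} → COUNT(*)=2
  3: ids {1, 4, 5, 7} → COUNT(*)=4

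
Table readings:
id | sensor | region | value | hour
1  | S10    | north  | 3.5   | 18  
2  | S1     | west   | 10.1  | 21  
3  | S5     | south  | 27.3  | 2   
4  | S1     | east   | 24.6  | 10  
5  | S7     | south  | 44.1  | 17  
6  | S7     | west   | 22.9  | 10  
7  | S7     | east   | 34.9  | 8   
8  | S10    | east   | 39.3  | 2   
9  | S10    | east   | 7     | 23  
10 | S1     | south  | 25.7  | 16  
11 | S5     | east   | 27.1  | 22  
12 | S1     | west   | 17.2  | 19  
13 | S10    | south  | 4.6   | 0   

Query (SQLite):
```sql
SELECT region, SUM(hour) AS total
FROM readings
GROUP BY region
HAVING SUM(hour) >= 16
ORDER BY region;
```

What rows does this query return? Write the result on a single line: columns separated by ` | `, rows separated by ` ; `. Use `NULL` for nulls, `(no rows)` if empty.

Partition readings by region; compute SUM(hour) within each group.
HAVING: keep groups where SUM(hour) >= 16.
  east: ids {4, 7, 8, 9, 11} → SUM(hour)=65
  north: ids {1} → SUM(hour)=18
  south: ids {3, 5, 10, 13} → SUM(hour)=35
  west: ids {2, 6, 12} → SUM(hour)=50

east | 65 ; north | 18 ; south | 35 ; west | 50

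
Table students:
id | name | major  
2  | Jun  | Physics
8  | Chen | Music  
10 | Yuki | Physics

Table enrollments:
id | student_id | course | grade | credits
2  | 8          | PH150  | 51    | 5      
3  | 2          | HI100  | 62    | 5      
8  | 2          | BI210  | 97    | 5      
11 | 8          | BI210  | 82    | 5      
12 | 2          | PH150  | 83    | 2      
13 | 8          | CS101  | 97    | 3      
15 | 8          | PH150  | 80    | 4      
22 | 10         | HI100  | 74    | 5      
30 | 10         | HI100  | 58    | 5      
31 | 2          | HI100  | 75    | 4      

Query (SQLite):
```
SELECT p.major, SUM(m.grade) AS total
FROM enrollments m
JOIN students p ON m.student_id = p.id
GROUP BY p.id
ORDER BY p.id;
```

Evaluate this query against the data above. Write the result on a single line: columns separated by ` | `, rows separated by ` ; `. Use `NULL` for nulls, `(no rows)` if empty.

Join each enrollments row to its students via student_id.
Group joined rows by students.id; compute SUM(m.grade) per group.
  2: ids {3, 8, 12, 31} → SUM(m.grade)=317
  8: ids {2, 11, 13, 15} → SUM(m.grade)=310
  10: ids {22, 30} → SUM(m.grade)=132

Physics | 317 ; Music | 310 ; Physics | 132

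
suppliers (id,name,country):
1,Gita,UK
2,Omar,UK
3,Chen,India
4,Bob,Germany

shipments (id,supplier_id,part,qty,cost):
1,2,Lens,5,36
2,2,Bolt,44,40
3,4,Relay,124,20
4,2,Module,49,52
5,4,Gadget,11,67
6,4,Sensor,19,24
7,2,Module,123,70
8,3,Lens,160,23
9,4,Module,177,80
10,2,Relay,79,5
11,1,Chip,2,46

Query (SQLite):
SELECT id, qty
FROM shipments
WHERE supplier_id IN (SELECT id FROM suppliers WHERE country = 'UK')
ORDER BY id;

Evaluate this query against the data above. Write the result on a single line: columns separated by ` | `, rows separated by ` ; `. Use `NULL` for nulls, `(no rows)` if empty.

Inner query: suppliers.id where country = 'UK'.
Outer: keep shipments rows whose supplier_id is in that set.
Inner query → {1, 2}

1 | 5 ; 2 | 44 ; 4 | 49 ; 7 | 123 ; 10 | 79 ; 11 | 2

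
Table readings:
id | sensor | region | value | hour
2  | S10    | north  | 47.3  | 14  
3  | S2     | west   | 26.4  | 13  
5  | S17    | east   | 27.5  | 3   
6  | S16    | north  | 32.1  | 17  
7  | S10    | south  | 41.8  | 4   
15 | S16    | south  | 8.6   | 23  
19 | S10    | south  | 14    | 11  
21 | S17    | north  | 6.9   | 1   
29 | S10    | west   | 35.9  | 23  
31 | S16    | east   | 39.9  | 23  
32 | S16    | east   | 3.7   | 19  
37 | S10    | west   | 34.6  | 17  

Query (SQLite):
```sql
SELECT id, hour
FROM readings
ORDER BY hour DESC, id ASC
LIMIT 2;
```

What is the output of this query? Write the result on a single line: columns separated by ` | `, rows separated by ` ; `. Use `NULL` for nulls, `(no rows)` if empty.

15 | 23 ; 29 | 23

Sort by hour desc, tiebreak id asc: (23, id=15), (23, id=29), (23, id=31), (19, id=32), (17, id=6) …. Take first 2.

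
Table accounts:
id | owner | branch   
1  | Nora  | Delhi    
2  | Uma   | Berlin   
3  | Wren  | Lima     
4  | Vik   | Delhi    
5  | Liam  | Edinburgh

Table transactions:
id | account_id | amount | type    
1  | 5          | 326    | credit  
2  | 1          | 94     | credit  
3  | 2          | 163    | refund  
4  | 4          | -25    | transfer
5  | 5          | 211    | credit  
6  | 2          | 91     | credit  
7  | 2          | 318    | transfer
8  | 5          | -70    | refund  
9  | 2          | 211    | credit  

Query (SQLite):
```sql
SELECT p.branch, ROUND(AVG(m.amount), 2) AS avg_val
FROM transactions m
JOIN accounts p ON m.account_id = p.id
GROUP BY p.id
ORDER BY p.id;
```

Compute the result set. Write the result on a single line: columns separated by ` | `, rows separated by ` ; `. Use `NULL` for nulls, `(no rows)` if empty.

Join each transactions row to its accounts via account_id.
Group joined rows by accounts.id; compute ROUND(AVG(m.amount), 2) per group.
  1: ids {2} → ROUND(AVG(m.amount), 2)=94
  2: ids {3, 6, 7, 9} → ROUND(AVG(m.amount), 2)=195.75
  4: ids {4} → ROUND(AVG(m.amount), 2)=-25
  5: ids {1, 5, 8} → ROUND(AVG(m.amount), 2)=155.67

Delhi | 94 ; Berlin | 195.75 ; Delhi | -25 ; Edinburgh | 155.67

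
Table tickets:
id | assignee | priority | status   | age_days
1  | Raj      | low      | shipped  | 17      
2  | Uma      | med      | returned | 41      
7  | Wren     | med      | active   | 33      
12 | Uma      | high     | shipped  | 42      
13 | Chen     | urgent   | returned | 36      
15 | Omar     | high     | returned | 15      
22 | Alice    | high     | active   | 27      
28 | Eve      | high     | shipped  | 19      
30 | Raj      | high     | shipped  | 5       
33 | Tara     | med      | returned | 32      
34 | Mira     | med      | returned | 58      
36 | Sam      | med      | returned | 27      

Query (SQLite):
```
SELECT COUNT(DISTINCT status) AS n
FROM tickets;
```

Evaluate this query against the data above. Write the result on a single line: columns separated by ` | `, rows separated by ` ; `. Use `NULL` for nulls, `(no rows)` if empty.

3

Count distinct non-NULL status values.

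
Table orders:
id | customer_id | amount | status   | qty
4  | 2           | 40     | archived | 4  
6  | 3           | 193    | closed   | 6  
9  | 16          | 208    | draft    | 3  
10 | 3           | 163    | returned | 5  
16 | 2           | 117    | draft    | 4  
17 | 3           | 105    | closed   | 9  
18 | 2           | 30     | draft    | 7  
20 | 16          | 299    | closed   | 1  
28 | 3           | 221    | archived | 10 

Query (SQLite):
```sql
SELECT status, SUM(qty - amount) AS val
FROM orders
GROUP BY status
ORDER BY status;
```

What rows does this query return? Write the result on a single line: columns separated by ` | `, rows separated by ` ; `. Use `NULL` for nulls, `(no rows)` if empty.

For each row compute qty - amount.
Group by status; take SUM of the expression per group.
  archived: ids {4, 28} → SUM(qty - amount)=-247
  closed: ids {6, 17, 20} → SUM(qty - amount)=-581
  draft: ids {9, 16, 18} → SUM(qty - amount)=-341
  returned: ids {10} → SUM(qty - amount)=-158

archived | -247 ; closed | -581 ; draft | -341 ; returned | -158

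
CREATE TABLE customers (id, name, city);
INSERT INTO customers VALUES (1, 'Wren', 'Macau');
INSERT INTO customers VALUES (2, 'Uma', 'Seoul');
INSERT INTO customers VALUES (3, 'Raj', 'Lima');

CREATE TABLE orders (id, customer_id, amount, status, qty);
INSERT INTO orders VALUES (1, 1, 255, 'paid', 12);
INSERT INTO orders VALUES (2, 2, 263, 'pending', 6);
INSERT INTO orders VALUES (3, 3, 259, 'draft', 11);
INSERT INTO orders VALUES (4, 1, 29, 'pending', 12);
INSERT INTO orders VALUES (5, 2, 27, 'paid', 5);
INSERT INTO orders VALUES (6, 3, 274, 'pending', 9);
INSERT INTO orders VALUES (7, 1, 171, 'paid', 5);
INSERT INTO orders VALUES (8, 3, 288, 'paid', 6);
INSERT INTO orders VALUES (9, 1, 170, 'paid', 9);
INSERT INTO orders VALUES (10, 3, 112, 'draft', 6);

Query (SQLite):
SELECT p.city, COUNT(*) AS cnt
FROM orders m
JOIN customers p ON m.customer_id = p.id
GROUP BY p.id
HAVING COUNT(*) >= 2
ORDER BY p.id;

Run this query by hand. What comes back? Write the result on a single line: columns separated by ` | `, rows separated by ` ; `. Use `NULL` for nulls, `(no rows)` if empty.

Join each orders row to its customers via customer_id.
Group joined rows by customers.id; compute COUNT(*) per group.
HAVING: keep groups with count ≥ 2.
  1: ids {1, 4, 7, 9} → COUNT(*)=4
  2: ids {2, 5} → COUNT(*)=2
  3: ids {3, 6, 8, 10} → COUNT(*)=4

Macau | 4 ; Seoul | 2 ; Lima | 4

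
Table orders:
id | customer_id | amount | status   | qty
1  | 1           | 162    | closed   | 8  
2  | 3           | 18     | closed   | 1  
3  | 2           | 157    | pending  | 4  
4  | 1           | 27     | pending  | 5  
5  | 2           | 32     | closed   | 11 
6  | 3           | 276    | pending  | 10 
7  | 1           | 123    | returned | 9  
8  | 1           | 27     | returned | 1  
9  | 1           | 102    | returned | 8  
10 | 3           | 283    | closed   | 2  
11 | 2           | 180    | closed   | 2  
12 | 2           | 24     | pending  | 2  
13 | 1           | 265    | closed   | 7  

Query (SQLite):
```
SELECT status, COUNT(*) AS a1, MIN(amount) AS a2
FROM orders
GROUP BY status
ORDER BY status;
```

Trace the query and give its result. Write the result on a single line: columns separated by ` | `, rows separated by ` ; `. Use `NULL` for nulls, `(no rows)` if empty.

Group orders by status.
Per group compute: COUNT(*), MIN(amount).
  closed: ids {1, 2, 5, 10, 11, 13} → COUNT(*)=6, MIN(amount)=18
  pending: ids {3, 4, 6, 12} → COUNT(*)=4, MIN(amount)=24
  returned: ids {7, 8, 9} → COUNT(*)=3, MIN(amount)=27

closed | 6 | 18 ; pending | 4 | 24 ; returned | 3 | 27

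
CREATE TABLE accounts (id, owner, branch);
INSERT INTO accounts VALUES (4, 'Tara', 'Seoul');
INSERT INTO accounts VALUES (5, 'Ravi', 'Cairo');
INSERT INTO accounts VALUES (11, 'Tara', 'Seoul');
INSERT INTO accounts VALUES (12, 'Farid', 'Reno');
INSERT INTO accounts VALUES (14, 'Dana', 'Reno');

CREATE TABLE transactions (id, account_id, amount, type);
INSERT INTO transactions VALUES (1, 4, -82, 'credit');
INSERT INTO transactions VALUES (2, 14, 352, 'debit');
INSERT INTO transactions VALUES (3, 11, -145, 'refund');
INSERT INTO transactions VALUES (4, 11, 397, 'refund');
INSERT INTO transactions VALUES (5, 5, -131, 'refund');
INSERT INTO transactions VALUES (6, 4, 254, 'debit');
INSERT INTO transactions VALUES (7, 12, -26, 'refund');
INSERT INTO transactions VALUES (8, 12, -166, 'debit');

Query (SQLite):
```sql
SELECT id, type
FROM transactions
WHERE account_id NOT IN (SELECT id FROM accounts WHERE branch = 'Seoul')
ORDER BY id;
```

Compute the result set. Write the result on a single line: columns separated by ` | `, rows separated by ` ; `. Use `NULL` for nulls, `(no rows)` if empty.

Inner query: accounts.id where branch = 'Seoul'.
Outer: keep transactions rows whose account_id is not in that set.
Inner query → {4, 11}

2 | debit ; 5 | refund ; 7 | refund ; 8 | debit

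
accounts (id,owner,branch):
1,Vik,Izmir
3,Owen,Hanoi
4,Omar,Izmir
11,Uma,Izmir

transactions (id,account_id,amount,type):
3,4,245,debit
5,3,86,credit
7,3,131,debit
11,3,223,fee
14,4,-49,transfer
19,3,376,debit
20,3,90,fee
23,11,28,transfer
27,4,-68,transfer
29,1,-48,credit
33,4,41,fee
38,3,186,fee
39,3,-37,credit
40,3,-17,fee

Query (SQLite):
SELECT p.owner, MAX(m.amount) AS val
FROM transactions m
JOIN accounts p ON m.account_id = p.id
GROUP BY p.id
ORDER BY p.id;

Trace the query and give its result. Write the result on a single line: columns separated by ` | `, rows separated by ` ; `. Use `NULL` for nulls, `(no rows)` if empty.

Vik | -48 ; Owen | 376 ; Omar | 245 ; Uma | 28

Join each transactions row to its accounts via account_id.
Group joined rows by accounts.id; compute MAX(m.amount) per group.
  1: ids {29} → MAX(m.amount)=-48
  3: ids {5, 7, 11, 19, 20, 38, 39, 40} → MAX(m.amount)=376
  4: ids {3, 14, 27, 33} → MAX(m.amount)=245
  11: ids {23} → MAX(m.amount)=28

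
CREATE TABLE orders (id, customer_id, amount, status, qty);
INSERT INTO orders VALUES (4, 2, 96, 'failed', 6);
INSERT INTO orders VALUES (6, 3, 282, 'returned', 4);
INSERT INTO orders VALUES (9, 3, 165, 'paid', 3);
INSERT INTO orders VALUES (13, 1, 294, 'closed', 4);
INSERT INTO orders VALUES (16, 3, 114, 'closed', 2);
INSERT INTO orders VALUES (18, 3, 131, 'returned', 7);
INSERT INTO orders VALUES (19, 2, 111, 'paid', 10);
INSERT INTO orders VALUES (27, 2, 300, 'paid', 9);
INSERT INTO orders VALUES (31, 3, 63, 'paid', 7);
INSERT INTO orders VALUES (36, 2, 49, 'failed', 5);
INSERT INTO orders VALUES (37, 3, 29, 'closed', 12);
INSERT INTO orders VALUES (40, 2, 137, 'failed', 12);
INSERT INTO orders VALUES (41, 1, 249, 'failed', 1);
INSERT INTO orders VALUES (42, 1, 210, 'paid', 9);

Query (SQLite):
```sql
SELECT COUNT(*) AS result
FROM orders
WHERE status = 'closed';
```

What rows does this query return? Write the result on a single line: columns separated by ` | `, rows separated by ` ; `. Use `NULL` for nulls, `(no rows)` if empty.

Rows where status='closed' → qty values: [4, 2, 12].
COUNT(*) counts rows → 3.

3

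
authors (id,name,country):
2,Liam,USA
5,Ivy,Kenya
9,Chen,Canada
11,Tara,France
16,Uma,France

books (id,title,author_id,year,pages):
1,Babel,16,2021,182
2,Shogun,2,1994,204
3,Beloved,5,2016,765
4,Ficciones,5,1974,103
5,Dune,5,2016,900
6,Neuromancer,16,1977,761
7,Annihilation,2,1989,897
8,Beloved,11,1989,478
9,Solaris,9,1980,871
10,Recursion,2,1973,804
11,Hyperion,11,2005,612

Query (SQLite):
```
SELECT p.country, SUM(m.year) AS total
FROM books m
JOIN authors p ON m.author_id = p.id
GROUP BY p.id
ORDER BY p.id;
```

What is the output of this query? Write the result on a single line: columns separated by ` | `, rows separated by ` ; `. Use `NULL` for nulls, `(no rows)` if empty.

Join each books row to its authors via author_id.
Group joined rows by authors.id; compute SUM(m.year) per group.
  2: ids {2, 7, 10} → SUM(m.year)=5956
  5: ids {3, 4, 5} → SUM(m.year)=6006
  9: ids {9} → SUM(m.year)=1980
  11: ids {8, 11} → SUM(m.year)=3994
  16: ids {1, 6} → SUM(m.year)=3998

USA | 5956 ; Kenya | 6006 ; Canada | 1980 ; France | 3994 ; France | 3998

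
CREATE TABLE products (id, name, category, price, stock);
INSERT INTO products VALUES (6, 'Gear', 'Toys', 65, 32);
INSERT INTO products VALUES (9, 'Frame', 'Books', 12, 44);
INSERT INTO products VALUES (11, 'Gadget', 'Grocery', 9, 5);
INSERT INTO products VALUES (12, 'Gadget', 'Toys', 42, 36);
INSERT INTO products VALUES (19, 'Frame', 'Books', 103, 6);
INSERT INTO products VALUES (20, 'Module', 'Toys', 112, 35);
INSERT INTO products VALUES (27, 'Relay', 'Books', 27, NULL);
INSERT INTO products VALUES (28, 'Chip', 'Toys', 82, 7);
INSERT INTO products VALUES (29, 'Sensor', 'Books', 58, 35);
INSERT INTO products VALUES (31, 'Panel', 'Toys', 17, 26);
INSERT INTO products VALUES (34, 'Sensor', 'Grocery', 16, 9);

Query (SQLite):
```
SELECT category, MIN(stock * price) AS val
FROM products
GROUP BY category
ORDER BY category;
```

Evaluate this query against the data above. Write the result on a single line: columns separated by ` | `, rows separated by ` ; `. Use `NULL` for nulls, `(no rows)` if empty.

Books | 528 ; Grocery | 45 ; Toys | 442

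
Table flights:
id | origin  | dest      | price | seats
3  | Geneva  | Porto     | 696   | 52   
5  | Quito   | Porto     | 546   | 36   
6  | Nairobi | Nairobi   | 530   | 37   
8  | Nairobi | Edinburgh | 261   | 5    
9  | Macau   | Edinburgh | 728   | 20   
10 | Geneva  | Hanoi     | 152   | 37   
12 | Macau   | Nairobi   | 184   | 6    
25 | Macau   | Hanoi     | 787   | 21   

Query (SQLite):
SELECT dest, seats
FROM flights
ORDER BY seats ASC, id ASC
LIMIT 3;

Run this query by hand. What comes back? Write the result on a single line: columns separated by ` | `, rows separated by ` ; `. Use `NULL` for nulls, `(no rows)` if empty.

Sort by seats asc, tiebreak id asc: (5, id=8), (6, id=12), (20, id=9), (21, id=25), (36, id=5), (37, id=6) …. Take first 3.

Edinburgh | 5 ; Nairobi | 6 ; Edinburgh | 20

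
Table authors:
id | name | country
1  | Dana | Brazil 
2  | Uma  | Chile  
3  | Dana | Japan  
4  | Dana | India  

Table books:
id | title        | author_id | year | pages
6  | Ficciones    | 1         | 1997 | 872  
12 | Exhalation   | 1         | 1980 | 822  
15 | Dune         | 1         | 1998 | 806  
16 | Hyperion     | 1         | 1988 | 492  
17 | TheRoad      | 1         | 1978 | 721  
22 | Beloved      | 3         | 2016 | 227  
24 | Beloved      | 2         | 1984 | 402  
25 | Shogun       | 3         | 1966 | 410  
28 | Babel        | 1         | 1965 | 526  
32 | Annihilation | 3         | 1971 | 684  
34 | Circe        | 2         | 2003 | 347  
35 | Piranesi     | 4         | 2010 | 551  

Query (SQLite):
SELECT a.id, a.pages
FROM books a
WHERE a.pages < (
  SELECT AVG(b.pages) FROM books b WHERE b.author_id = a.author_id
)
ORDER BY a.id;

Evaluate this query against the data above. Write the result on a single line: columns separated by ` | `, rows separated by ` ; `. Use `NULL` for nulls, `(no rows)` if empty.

For each books row a, compute AVG(pages) over rows sharing a.author_id.
Keep row a if a.pages < that per-group AVG.
  author_id=1: AVG(pages) = 706.5
  author_id=2: AVG(pages) = 374.5
  author_id=3: AVG(pages) = 440.333333
  author_id=4: AVG(pages) = 551.0

16 | 492 ; 22 | 227 ; 25 | 410 ; 28 | 526 ; 34 | 347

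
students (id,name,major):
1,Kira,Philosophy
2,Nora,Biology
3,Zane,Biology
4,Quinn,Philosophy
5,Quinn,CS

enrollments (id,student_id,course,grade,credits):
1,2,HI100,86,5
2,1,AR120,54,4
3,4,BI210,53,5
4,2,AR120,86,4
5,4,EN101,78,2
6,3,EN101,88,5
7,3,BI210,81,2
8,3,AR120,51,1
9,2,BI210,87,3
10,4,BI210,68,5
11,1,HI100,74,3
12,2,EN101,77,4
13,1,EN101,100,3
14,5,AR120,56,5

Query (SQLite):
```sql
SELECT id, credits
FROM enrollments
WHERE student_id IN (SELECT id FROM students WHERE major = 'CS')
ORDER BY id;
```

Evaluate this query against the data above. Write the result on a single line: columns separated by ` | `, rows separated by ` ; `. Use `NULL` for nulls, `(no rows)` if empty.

14 | 5

Inner query: students.id where major = 'CS'.
Outer: keep enrollments rows whose student_id is in that set.
Inner query → {5}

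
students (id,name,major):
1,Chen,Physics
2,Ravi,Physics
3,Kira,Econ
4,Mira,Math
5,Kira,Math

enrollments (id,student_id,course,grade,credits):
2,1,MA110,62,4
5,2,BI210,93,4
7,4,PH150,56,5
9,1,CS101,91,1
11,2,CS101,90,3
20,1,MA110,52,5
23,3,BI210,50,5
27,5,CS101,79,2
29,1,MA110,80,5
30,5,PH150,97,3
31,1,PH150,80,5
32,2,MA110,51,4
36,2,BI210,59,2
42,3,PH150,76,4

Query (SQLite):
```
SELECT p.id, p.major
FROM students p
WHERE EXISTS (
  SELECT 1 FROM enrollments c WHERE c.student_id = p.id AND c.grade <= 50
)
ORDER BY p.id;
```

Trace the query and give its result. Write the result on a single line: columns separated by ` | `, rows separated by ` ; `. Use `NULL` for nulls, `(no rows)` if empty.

For each students row, check whether any enrollments with matching student_id has grade <= 50.
Keep rows where that is true.

3 | Econ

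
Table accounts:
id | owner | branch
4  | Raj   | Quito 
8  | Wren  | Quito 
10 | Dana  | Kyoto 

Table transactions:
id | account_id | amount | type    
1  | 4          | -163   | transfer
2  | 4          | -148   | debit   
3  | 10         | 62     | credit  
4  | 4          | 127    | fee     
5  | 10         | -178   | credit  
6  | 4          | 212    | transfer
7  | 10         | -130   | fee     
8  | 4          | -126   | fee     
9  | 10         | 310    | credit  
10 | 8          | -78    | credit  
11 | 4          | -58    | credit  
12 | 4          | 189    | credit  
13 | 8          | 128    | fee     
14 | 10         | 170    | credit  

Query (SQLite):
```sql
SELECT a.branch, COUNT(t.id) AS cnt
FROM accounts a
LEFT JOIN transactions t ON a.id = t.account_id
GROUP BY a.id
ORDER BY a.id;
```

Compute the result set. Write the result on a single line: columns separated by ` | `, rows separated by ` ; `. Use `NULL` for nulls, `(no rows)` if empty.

LEFT JOIN keeps every accounts row; unmatched ones get NULL for transactions columns.
Group by accounts.id and compute COUNT(t.id). COUNT(col) of an all-NULL group is 0.
  4: ids {1, 2, 4, 6, 8, 11, 12} → COUNT(t.id)=7
  8: ids {10, 13} → COUNT(t.id)=2
  10: ids {3, 5, 7, 9, 14} → COUNT(t.id)=5

Quito | 7 ; Quito | 2 ; Kyoto | 5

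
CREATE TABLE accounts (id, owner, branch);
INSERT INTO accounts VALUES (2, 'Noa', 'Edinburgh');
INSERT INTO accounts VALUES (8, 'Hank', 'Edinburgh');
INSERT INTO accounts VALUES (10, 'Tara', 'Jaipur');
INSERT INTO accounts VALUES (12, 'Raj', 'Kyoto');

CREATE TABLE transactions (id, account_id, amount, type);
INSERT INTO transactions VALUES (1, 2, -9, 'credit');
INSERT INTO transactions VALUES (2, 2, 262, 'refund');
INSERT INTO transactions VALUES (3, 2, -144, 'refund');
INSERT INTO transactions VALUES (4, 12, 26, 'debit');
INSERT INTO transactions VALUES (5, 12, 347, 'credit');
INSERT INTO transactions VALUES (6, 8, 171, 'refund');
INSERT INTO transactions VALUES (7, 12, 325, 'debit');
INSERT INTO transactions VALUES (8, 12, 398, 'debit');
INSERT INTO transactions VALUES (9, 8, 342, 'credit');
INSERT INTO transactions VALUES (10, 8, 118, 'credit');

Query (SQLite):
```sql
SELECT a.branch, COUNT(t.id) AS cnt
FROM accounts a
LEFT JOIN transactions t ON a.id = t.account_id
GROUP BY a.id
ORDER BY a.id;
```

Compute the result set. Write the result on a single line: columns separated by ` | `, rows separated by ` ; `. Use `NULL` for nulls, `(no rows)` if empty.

LEFT JOIN keeps every accounts row; unmatched ones get NULL for transactions columns.
Group by accounts.id and compute COUNT(t.id). COUNT(col) of an all-NULL group is 0.
  2: ids {1, 2, 3} → COUNT(t.id)=3
  8: ids {6, 9, 10} → COUNT(t.id)=3
  10: ids {—} → COUNT(t.id)=0
  12: ids {4, 5, 7, 8} → COUNT(t.id)=4

Edinburgh | 3 ; Edinburgh | 3 ; Jaipur | 0 ; Kyoto | 4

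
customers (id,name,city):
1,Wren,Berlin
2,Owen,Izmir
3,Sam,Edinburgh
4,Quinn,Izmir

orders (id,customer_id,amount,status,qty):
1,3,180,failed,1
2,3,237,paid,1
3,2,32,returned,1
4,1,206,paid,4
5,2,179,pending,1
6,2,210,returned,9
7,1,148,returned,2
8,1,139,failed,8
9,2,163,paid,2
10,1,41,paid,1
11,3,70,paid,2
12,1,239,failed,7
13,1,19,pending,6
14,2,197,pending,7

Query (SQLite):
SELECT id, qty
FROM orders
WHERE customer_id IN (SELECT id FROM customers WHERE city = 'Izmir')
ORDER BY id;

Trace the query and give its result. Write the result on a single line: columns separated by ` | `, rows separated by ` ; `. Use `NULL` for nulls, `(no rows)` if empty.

3 | 1 ; 5 | 1 ; 6 | 9 ; 9 | 2 ; 14 | 7

Inner query: customers.id where city = 'Izmir'.
Outer: keep orders rows whose customer_id is in that set.
Inner query → {2, 4}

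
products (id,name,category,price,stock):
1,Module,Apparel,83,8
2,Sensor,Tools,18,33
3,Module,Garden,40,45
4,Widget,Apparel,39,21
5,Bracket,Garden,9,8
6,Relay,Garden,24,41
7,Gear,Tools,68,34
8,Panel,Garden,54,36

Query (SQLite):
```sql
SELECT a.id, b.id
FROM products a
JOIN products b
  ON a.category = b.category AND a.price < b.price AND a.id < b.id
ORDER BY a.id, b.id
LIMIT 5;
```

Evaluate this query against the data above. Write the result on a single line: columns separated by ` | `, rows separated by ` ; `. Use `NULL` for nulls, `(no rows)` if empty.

2 | 7 ; 3 | 8 ; 5 | 6 ; 5 | 8 ; 6 | 8

Pairs (a,b) with same category, a.price < b.price, a.id < b.id.
category groups: Apparel:{1,4} Garden:{3,5,6,8} Tools:{2,7}
Ordered by (a.id, b.id); first 5.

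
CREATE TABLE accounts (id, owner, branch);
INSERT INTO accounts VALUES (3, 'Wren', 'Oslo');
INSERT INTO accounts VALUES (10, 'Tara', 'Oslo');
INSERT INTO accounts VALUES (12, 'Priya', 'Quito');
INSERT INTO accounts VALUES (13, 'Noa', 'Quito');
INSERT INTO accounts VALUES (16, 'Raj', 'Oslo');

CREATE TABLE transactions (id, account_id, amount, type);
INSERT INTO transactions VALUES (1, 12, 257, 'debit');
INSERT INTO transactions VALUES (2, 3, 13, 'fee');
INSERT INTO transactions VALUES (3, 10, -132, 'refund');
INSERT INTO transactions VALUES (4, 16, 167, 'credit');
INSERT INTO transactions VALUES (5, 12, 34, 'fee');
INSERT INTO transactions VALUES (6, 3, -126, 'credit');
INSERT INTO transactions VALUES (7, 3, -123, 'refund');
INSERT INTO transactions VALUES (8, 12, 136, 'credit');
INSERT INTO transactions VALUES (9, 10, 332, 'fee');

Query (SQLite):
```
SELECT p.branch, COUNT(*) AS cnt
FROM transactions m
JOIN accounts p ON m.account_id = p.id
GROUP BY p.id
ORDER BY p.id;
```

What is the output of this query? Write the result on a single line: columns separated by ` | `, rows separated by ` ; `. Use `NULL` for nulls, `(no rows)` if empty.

Join each transactions row to its accounts via account_id.
Group joined rows by accounts.id; compute COUNT(*) per group.
  3: ids {2, 6, 7} → COUNT(*)=3
  10: ids {3, 9} → COUNT(*)=2
  12: ids {1, 5, 8} → COUNT(*)=3
  16: ids {4} → COUNT(*)=1

Oslo | 3 ; Oslo | 2 ; Quito | 3 ; Oslo | 1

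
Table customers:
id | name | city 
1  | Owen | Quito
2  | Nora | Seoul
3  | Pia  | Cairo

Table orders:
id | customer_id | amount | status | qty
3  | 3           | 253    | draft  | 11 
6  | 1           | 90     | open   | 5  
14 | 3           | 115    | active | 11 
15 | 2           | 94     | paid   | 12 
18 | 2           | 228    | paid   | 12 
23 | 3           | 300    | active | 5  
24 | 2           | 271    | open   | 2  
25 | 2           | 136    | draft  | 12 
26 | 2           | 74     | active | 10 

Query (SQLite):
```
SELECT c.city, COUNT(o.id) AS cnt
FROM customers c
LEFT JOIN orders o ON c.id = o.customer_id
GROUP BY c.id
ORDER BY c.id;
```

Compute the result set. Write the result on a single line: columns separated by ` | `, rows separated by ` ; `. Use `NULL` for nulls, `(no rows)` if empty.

Quito | 1 ; Seoul | 5 ; Cairo | 3

LEFT JOIN keeps every customers row; unmatched ones get NULL for orders columns.
Group by customers.id and compute COUNT(o.id). COUNT(col) of an all-NULL group is 0.
  1: ids {6} → COUNT(o.id)=1
  2: ids {15, 18, 24, 25, 26} → COUNT(o.id)=5
  3: ids {3, 14, 23} → COUNT(o.id)=3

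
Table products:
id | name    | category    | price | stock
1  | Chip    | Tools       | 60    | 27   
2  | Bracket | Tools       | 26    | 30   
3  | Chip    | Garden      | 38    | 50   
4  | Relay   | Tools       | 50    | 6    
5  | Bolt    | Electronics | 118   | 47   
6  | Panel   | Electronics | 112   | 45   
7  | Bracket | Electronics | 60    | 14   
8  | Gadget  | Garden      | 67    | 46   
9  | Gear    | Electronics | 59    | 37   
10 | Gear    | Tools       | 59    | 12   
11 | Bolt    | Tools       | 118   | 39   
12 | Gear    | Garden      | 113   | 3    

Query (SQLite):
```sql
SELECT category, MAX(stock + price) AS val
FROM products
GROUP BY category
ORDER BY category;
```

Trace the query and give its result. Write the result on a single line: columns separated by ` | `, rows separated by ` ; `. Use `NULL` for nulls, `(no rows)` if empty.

Electronics | 165 ; Garden | 116 ; Tools | 157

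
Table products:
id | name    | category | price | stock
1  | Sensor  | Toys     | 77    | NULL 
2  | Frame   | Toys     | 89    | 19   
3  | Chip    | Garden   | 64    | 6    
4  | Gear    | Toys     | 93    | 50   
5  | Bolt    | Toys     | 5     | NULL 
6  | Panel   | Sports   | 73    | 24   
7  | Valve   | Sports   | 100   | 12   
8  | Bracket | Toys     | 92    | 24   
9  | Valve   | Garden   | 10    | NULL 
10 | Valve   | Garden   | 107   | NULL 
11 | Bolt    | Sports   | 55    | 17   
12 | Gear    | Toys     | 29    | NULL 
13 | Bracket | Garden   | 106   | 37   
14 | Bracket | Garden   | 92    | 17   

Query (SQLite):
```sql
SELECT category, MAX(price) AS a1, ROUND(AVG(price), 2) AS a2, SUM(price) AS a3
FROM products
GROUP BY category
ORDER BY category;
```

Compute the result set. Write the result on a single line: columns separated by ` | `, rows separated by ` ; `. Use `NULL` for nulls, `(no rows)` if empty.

Group products by category.
Per group compute: MAX(price), ROUND(AVG(price), 2), SUM(price).
  Garden: ids {3, 9, 10, 13, 14} → MAX(price)=107, ROUND(AVG(price), 2)=75.8, SUM(price)=379
  Sports: ids {6, 7, 11} → MAX(price)=100, ROUND(AVG(price), 2)=76, SUM(price)=228
  Toys: ids {1, 2, 4, 5, 8, 12} → MAX(price)=93, ROUND(AVG(price), 2)=64.17, SUM(price)=385

Garden | 107 | 75.8 | 379 ; Sports | 100 | 76 | 228 ; Toys | 93 | 64.17 | 385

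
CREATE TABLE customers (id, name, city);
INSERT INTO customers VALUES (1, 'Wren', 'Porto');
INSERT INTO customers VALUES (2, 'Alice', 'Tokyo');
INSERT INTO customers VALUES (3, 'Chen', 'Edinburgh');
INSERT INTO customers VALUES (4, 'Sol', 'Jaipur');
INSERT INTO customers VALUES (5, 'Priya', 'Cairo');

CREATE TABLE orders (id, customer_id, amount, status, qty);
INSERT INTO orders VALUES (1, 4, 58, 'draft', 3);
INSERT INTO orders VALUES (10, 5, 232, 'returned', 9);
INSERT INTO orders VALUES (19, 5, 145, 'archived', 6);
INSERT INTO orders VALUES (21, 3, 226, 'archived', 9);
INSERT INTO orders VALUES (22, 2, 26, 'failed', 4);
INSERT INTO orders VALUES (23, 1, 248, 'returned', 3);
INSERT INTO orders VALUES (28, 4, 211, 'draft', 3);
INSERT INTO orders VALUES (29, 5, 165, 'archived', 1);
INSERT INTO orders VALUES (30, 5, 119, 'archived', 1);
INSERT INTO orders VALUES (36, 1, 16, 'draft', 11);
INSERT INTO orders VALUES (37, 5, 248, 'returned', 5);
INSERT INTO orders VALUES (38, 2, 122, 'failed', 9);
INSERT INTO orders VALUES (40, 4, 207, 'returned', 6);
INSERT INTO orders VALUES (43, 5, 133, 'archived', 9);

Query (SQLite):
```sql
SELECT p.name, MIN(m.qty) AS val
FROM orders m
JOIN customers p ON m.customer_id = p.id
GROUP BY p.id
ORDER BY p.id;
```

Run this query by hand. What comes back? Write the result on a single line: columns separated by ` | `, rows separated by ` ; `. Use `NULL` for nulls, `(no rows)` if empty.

Join each orders row to its customers via customer_id.
Group joined rows by customers.id; compute MIN(m.qty) per group.
  1: ids {23, 36} → MIN(m.qty)=3
  2: ids {22, 38} → MIN(m.qty)=4
  3: ids {21} → MIN(m.qty)=9
  4: ids {1, 28, 40} → MIN(m.qty)=3
  5: ids {10, 19, 29, 30, 37, 43} → MIN(m.qty)=1

Wren | 3 ; Alice | 4 ; Chen | 9 ; Sol | 3 ; Priya | 1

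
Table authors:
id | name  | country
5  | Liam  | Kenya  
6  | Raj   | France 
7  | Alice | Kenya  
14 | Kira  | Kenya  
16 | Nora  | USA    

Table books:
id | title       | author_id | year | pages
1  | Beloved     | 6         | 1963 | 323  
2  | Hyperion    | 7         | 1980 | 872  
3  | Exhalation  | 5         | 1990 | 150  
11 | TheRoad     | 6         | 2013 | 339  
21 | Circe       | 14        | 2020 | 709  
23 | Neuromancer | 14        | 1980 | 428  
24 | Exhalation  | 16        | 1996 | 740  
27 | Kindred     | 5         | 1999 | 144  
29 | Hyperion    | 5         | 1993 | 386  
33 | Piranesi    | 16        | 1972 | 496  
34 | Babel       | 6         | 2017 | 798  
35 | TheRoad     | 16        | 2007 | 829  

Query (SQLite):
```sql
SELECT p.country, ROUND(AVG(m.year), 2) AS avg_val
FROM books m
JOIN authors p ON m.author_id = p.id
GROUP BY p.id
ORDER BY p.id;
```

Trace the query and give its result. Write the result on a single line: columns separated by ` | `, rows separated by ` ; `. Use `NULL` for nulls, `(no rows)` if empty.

Kenya | 1994 ; France | 1997.67 ; Kenya | 1980 ; Kenya | 2000 ; USA | 1991.67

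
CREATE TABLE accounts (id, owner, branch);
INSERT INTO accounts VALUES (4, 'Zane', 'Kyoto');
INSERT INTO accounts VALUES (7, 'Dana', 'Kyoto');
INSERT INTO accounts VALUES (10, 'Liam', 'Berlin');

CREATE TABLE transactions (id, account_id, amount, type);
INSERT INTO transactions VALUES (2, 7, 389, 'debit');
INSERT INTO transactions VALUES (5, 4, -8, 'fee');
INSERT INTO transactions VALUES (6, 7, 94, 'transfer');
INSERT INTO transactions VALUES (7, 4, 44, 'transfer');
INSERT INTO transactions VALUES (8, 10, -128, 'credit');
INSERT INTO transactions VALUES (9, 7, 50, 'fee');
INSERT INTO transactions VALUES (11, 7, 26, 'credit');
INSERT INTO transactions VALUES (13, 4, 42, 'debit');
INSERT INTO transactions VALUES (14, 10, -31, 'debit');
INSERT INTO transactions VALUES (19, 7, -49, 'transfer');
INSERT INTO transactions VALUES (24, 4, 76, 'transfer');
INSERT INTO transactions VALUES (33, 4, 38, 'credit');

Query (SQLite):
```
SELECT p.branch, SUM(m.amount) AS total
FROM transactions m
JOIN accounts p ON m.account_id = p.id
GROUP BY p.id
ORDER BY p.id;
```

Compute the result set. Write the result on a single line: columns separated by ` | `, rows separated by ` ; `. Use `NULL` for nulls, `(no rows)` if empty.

Kyoto | 192 ; Kyoto | 510 ; Berlin | -159

Join each transactions row to its accounts via account_id.
Group joined rows by accounts.id; compute SUM(m.amount) per group.
  4: ids {5, 7, 13, 24, 33} → SUM(m.amount)=192
  7: ids {2, 6, 9, 11, 19} → SUM(m.amount)=510
  10: ids {8, 14} → SUM(m.amount)=-159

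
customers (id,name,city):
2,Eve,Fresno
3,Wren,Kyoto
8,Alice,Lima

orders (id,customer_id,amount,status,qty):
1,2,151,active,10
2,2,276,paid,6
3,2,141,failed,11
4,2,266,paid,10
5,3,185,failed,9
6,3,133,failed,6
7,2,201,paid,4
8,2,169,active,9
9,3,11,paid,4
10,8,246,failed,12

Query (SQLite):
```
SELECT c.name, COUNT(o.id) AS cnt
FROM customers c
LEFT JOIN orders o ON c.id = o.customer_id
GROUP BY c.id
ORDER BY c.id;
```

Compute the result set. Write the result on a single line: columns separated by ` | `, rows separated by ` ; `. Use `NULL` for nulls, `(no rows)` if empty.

LEFT JOIN keeps every customers row; unmatched ones get NULL for orders columns.
Group by customers.id and compute COUNT(o.id). COUNT(col) of an all-NULL group is 0.
  2: ids {1, 2, 3, 4, 7, 8} → COUNT(o.id)=6
  3: ids {5, 6, 9} → COUNT(o.id)=3
  8: ids {10} → COUNT(o.id)=1

Eve | 6 ; Wren | 3 ; Alice | 1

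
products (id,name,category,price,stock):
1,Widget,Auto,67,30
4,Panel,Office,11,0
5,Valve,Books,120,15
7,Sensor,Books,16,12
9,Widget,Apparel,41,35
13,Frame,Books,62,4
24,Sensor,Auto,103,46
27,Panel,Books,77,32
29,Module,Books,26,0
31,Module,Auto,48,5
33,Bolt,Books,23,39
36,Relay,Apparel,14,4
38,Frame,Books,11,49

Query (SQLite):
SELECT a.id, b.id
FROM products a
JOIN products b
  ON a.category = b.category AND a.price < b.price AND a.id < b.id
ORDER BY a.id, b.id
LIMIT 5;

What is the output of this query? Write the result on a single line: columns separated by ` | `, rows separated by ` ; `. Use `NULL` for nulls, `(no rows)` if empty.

1 | 24 ; 7 | 13 ; 7 | 27 ; 7 | 29 ; 7 | 33

Pairs (a,b) with same category, a.price < b.price, a.id < b.id.
category groups: Apparel:{9,36} Auto:{1,24,31} Books:{5,7,13,27,29,33,38} Office:{4}
Ordered by (a.id, b.id); first 5.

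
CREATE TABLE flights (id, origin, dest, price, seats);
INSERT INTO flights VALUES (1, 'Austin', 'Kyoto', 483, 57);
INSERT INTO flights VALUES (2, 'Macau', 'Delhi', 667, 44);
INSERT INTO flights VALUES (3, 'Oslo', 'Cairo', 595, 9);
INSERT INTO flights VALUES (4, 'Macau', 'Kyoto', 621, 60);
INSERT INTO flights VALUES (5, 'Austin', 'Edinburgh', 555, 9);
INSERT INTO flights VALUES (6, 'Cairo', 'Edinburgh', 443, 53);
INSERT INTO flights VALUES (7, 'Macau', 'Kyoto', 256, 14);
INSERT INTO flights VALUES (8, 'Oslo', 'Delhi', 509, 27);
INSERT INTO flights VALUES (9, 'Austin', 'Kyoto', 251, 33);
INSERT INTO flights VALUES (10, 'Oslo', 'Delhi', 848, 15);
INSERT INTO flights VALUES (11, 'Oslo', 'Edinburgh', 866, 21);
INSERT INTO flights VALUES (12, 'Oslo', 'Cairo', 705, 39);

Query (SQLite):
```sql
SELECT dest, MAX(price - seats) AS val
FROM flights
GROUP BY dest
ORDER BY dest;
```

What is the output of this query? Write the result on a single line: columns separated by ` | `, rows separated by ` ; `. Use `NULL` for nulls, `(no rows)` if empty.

For each row compute price - seats.
Group by dest; take MAX of the expression per group.
  Cairo: ids {3, 12} → MAX(price - seats)=666
  Delhi: ids {2, 8, 10} → MAX(price - seats)=833
  Edinburgh: ids {5, 6, 11} → MAX(price - seats)=845
  Kyoto: ids {1, 4, 7, 9} → MAX(price - seats)=561

Cairo | 666 ; Delhi | 833 ; Edinburgh | 845 ; Kyoto | 561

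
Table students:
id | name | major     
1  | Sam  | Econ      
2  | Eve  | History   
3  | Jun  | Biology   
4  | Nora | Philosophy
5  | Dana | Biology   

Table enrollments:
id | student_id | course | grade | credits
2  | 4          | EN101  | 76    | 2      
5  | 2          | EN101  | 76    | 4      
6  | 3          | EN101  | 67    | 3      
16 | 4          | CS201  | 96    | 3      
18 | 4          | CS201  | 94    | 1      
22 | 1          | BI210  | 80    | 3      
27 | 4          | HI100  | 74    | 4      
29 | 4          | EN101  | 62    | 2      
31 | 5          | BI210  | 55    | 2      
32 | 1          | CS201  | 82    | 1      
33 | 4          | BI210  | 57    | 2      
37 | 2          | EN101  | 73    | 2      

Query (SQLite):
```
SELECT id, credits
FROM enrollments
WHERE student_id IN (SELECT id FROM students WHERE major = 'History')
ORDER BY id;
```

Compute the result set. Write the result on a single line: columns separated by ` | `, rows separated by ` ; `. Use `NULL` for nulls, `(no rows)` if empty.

Inner query: students.id where major = 'History'.
Outer: keep enrollments rows whose student_id is in that set.
Inner query → {2}

5 | 4 ; 37 | 2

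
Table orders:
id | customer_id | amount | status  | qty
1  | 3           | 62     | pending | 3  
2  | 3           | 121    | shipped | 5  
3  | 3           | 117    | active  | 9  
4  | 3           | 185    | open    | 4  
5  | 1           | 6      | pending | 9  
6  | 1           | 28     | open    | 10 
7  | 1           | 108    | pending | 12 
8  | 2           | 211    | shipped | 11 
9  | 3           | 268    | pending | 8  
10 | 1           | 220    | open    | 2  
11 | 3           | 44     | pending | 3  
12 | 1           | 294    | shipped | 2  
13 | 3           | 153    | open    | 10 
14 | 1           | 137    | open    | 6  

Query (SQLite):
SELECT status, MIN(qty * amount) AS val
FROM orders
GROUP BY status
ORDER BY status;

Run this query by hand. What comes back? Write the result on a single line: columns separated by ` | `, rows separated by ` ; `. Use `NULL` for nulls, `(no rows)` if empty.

active | 1053 ; open | 280 ; pending | 54 ; shipped | 588

For each row compute qty * amount.
Group by status; take MIN of the expression per group.
  active: ids {3} → MIN(qty * amount)=1053
  open: ids {4, 6, 10, 13, 14} → MIN(qty * amount)=280
  pending: ids {1, 5, 7, 9, 11} → MIN(qty * amount)=54
  shipped: ids {2, 8, 12} → MIN(qty * amount)=588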